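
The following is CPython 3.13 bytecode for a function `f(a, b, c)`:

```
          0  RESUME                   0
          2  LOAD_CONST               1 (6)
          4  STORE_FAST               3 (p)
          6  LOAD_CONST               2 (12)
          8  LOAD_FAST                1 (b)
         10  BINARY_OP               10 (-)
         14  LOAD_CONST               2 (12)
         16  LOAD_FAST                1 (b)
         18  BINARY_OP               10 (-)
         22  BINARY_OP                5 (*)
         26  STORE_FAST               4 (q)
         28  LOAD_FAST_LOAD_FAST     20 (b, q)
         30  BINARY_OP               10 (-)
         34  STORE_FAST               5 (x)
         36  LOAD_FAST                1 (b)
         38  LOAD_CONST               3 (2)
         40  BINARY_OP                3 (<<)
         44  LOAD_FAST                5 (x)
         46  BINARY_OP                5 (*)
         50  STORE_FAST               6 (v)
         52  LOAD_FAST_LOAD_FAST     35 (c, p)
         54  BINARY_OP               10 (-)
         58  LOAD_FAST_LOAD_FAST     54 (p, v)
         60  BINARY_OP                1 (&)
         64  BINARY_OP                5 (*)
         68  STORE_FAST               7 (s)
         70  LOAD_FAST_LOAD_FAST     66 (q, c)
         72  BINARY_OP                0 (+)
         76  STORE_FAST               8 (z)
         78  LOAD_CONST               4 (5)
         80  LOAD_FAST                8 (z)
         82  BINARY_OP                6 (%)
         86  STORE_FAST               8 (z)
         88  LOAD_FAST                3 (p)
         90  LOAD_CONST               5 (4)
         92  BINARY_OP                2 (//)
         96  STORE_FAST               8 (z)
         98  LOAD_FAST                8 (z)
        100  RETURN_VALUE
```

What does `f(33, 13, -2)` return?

1

LOAD_CONST → push 6. Stack: [6]
STORE_FAST p → p=6. Stack: []
LOAD_CONST → push 12. Stack: [12]
LOAD_FAST b → push 13. Stack: [12, 13]
BINARY_OP - → 12 - 13 = -1. Stack: [-1]
LOAD_CONST → push 12. Stack: [-1, 12]
LOAD_FAST b → push 13. Stack: [-1, 12, 13]
BINARY_OP - → 12 - 13 = -1. Stack: [-1, -1]
BINARY_OP * → -1 * -1 = 1. Stack: [1]
STORE_FAST q → q=1. Stack: []
LOAD_FAST_LOAD_FAST b,q → push 13,1. Stack: [13, 1]
BINARY_OP - → 13 - 1 = 12. Stack: [12]
STORE_FAST x → x=12. Stack: []
LOAD_FAST b → push 13. Stack: [13]
LOAD_CONST → push 2. Stack: [13, 2]
BINARY_OP << → 13 << 2 = 52. Stack: [52]
LOAD_FAST x → push 12. Stack: [52, 12]
BINARY_OP * → 52 * 12 = 624. Stack: [624]
STORE_FAST v → v=624. Stack: []
LOAD_FAST_LOAD_FAST c,p → push -2,6. Stack: [-2, 6]
BINARY_OP - → -2 - 6 = -8. Stack: [-8]
LOAD_FAST_LOAD_FAST p,v → push 6,624. Stack: [-8, 6, 624]
BINARY_OP & → 6 & 624 = 0. Stack: [-8, 0]
BINARY_OP * → -8 * 0 = 0. Stack: [0]
STORE_FAST s → s=0. Stack: []
LOAD_FAST_LOAD_FAST q,c → push 1,-2. Stack: [1, -2]
BINARY_OP + → 1 + -2 = -1. Stack: [-1]
STORE_FAST z → z=-1. Stack: []
LOAD_CONST → push 5. Stack: [5]
LOAD_FAST z → push -1. Stack: [5, -1]
BINARY_OP % → 5 % -1 = 0. Stack: [0]
STORE_FAST z → z=0. Stack: []
LOAD_FAST p → push 6. Stack: [6]
LOAD_CONST → push 4. Stack: [6, 4]
BINARY_OP // → 6 // 4 = 1. Stack: [1]
STORE_FAST z → z=1. Stack: []
LOAD_FAST z → push 1. Stack: [1]
RETURN_VALUE → return 1.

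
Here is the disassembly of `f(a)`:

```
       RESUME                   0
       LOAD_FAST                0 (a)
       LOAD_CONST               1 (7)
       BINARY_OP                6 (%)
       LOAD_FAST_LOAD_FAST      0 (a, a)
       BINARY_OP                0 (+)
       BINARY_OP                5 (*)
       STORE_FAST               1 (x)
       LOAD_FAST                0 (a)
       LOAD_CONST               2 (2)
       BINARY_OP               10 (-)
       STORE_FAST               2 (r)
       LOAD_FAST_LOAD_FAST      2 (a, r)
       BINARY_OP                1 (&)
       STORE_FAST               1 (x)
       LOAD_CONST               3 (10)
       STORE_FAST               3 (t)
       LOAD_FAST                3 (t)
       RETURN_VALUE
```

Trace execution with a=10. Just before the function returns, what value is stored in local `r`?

LOAD_FAST a → push 10. Stack: [10]
LOAD_CONST → push 7. Stack: [10, 7]
BINARY_OP % → 10 % 7 = 3. Stack: [3]
LOAD_FAST_LOAD_FAST a,a → push 10,10. Stack: [3, 10, 10]
BINARY_OP + → 10 + 10 = 20. Stack: [3, 20]
BINARY_OP * → 3 * 20 = 60. Stack: [60]
STORE_FAST x → x=60. Stack: []
LOAD_FAST a → push 10. Stack: [10]
LOAD_CONST → push 2. Stack: [10, 2]
BINARY_OP - → 10 - 2 = 8. Stack: [8]
STORE_FAST r → r=8. Stack: []
LOAD_FAST_LOAD_FAST a,r → push 10,8. Stack: [10, 8]
BINARY_OP & → 10 & 8 = 8. Stack: [8]
STORE_FAST x → x=8. Stack: []
LOAD_CONST → push 10. Stack: [10]
STORE_FAST t → t=10. Stack: []
LOAD_FAST t → push 10. Stack: [10]
RETURN_VALUE → return 10.

8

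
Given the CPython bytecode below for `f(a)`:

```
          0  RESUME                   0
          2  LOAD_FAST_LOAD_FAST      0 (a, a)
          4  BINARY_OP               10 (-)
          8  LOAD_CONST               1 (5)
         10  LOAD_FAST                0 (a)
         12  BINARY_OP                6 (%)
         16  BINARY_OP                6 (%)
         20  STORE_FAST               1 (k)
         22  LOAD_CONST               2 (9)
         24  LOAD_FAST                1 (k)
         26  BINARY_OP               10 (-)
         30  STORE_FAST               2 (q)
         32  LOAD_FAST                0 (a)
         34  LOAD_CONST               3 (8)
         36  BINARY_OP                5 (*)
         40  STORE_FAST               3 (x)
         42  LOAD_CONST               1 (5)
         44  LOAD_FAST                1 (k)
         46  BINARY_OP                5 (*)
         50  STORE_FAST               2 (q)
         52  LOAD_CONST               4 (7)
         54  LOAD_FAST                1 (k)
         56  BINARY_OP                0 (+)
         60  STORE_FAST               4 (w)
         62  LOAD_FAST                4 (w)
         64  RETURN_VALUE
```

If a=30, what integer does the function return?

7

LOAD_FAST_LOAD_FAST a,a → push 30,30. Stack: [30, 30]
BINARY_OP - → 30 - 30 = 0. Stack: [0]
LOAD_CONST → push 5. Stack: [0, 5]
LOAD_FAST a → push 30. Stack: [0, 5, 30]
BINARY_OP % → 5 % 30 = 5. Stack: [0, 5]
BINARY_OP % → 0 % 5 = 0. Stack: [0]
STORE_FAST k → k=0. Stack: []
LOAD_CONST → push 9. Stack: [9]
LOAD_FAST k → push 0. Stack: [9, 0]
BINARY_OP - → 9 - 0 = 9. Stack: [9]
STORE_FAST q → q=9. Stack: []
LOAD_FAST a → push 30. Stack: [30]
LOAD_CONST → push 8. Stack: [30, 8]
BINARY_OP * → 30 * 8 = 240. Stack: [240]
STORE_FAST x → x=240. Stack: []
LOAD_CONST → push 5. Stack: [5]
LOAD_FAST k → push 0. Stack: [5, 0]
BINARY_OP * → 5 * 0 = 0. Stack: [0]
STORE_FAST q → q=0. Stack: []
LOAD_CONST → push 7. Stack: [7]
LOAD_FAST k → push 0. Stack: [7, 0]
BINARY_OP + → 7 + 0 = 7. Stack: [7]
STORE_FAST w → w=7. Stack: []
LOAD_FAST w → push 7. Stack: [7]
RETURN_VALUE → return 7.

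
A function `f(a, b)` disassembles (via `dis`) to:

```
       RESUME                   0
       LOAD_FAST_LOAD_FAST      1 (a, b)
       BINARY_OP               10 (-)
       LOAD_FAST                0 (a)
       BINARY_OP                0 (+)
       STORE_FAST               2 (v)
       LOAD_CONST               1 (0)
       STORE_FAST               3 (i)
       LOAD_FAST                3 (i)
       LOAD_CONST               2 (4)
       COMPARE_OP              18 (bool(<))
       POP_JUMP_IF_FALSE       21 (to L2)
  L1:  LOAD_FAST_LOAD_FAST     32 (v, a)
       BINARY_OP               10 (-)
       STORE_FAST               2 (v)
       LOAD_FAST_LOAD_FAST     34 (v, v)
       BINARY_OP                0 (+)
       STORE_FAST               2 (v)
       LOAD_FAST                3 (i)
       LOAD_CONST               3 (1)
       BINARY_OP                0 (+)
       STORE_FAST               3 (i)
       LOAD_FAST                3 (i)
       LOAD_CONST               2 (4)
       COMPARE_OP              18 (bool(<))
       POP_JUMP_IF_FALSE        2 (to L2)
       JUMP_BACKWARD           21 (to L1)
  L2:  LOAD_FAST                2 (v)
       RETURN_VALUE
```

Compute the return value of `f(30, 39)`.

-564

LOAD_FAST_LOAD_FAST a,b → push 30,39
BINARY_OP - → 30 - 39 = -9
LOAD_FAST a → push 30
BINARY_OP + → -9 + 30 = 21
STORE_FAST v → v=21
LOAD_CONST → push 0
STORE_FAST i → i=0
LOAD_FAST i → push 0
LOAD_CONST → push 4
COMPARE_OP bool(<) → 0 vs 4 = True
POP_JUMP_IF_FALSE → pop True; no jump
LOAD_FAST_LOAD_FAST v,a → push 21,30
BINARY_OP - → 21 - 30 = -9
STORE_FAST v → v=-9
LOAD_FAST_LOAD_FAST v,v → push -9,-9
BINARY_OP + → -9 + -9 = -18
STORE_FAST v → v=-18
LOAD_FAST i → push 0
LOAD_CONST → push 1
BINARY_OP + → 0 + 1 = 1
STORE_FAST i → i=1
LOAD_FAST i → push 1
LOAD_CONST → push 4
COMPARE_OP bool(<) → 1 vs 4 = True
POP_JUMP_IF_FALSE → pop True; no jump
LOAD_FAST_LOAD_FAST v,a → push -18,30
BINARY_OP - → -18 - 30 = -48
STORE_FAST v → v=-48
LOAD_FAST_LOAD_FAST v,v → push -48,-48
BINARY_OP + → -48 + -48 = -96
STORE_FAST v → v=-96
LOAD_FAST i → push 1
LOAD_CONST → push 1
BINARY_OP + → 1 + 1 = 2
STORE_FAST i → i=2
LOAD_FAST i → push 2
LOAD_CONST → push 4
COMPARE_OP bool(<) → 2 vs 4 = True
POP_JUMP_IF_FALSE → pop True; no jump
LOAD_FAST_LOAD_FAST v,a → push -96,30
BINARY_OP - → -96 - 30 = -126
STORE_FAST v → v=-126
LOAD_FAST_LOAD_FAST v,v → push -126,-126
BINARY_OP + → -126 + -126 = -252
STORE_FAST v → v=-252
LOAD_FAST i → push 2
LOAD_CONST → push 1
BINARY_OP + → 2 + 1 = 3
STORE_FAST i → i=3
LOAD_FAST i → push 3
LOAD_CONST → push 4
COMPARE_OP bool(<) → 3 vs 4 = True
POP_JUMP_IF_FALSE → pop True; no jump
LOAD_FAST_LOAD_FAST v,a → push -252,30
BINARY_OP - → -252 - 30 = -282
STORE_FAST v → v=-282
LOAD_FAST_LOAD_FAST v,v → push -282,-282
BINARY_OP + → -282 + -282 = -564
STORE_FAST v → v=-564
LOAD_FAST i → push 3
LOAD_CONST → push 1
BINARY_OP + → 3 + 1 = 4
STORE_FAST i → i=4
LOAD_FAST i → push 4
LOAD_CONST → push 4
COMPARE_OP bool(<) → 4 vs 4 = False
POP_JUMP_IF_FALSE → pop False; jump
LOAD_FAST v → push -564
RETURN_VALUE → return -564.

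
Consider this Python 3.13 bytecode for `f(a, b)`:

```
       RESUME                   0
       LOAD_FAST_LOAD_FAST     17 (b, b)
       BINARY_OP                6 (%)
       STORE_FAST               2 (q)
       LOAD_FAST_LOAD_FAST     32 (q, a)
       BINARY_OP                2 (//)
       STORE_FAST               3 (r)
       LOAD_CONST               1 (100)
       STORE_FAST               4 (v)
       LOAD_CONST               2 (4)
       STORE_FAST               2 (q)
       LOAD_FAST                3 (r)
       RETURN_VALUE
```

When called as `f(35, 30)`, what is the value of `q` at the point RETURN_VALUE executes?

4

LOAD_FAST_LOAD_FAST b,b → push 30,30. Stack: [30, 30]
BINARY_OP % → 30 % 30 = 0. Stack: [0]
STORE_FAST q → q=0. Stack: []
LOAD_FAST_LOAD_FAST q,a → push 0,35. Stack: [0, 35]
BINARY_OP // → 0 // 35 = 0. Stack: [0]
STORE_FAST r → r=0. Stack: []
LOAD_CONST → push 100. Stack: [100]
STORE_FAST v → v=100. Stack: []
LOAD_CONST → push 4. Stack: [4]
STORE_FAST q → q=4. Stack: []
LOAD_FAST r → push 0. Stack: [0]
RETURN_VALUE → return 0.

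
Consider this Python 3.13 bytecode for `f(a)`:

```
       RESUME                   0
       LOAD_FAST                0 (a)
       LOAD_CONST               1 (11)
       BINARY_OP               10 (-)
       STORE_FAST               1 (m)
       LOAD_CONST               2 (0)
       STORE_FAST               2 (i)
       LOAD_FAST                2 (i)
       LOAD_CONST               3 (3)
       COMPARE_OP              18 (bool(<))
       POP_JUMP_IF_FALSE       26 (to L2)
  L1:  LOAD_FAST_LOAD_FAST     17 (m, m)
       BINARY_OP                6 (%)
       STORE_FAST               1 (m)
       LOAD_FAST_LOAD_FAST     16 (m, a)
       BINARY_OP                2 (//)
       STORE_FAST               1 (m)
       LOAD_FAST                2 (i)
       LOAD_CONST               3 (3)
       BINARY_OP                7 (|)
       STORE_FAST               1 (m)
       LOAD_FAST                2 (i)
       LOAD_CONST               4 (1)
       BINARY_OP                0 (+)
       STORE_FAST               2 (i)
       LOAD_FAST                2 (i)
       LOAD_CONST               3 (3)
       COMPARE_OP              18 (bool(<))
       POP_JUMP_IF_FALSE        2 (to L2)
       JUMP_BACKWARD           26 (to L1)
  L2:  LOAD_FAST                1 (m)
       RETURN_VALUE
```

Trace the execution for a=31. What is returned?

LOAD_FAST a → push 31. Stack: [31]
LOAD_CONST → push 11. Stack: [31, 11]
BINARY_OP - → 31 - 11 = 20. Stack: [20]
STORE_FAST m → m=20. Stack: []
LOAD_CONST → push 0. Stack: [0]
STORE_FAST i → i=0. Stack: []
LOAD_FAST i → push 0. Stack: [0]
LOAD_CONST → push 3. Stack: [0, 3]
COMPARE_OP bool(<) → 0 vs 3 = True. Stack: [True]
POP_JUMP_IF_FALSE → pop True; no jump. Stack: []
LOAD_FAST_LOAD_FAST m,m → push 20,20. Stack: [20, 20]
BINARY_OP % → 20 % 20 = 0. Stack: [0]
STORE_FAST m → m=0. Stack: []
LOAD_FAST_LOAD_FAST m,a → push 0,31. Stack: [0, 31]
BINARY_OP // → 0 // 31 = 0. Stack: [0]
STORE_FAST m → m=0. Stack: []
LOAD_FAST i → push 0. Stack: [0]
LOAD_CONST → push 3. Stack: [0, 3]
BINARY_OP | → 0 | 3 = 3. Stack: [3]
STORE_FAST m → m=3. Stack: []
LOAD_FAST i → push 0. Stack: [0]
LOAD_CONST → push 1. Stack: [0, 1]
BINARY_OP + → 0 + 1 = 1. Stack: [1]
STORE_FAST i → i=1. Stack: []
LOAD_FAST i → push 1. Stack: [1]
LOAD_CONST → push 3. Stack: [1, 3]
COMPARE_OP bool(<) → 1 vs 3 = True. Stack: [True]
POP_JUMP_IF_FALSE → pop True; no jump. Stack: []
LOAD_FAST_LOAD_FAST m,m → push 3,3. Stack: [3, 3]
BINARY_OP % → 3 % 3 = 0. Stack: [0]
STORE_FAST m → m=0. Stack: []
LOAD_FAST_LOAD_FAST m,a → push 0,31. Stack: [0, 31]
BINARY_OP // → 0 // 31 = 0. Stack: [0]
STORE_FAST m → m=0. Stack: []
LOAD_FAST i → push 1. Stack: [1]
LOAD_CONST → push 3. Stack: [1, 3]
BINARY_OP | → 1 | 3 = 3. Stack: [3]
STORE_FAST m → m=3. Stack: []
LOAD_FAST i → push 1. Stack: [1]
LOAD_CONST → push 1. Stack: [1, 1]
BINARY_OP + → 1 + 1 = 2. Stack: [2]
STORE_FAST i → i=2. Stack: []
LOAD_FAST i → push 2. Stack: [2]
LOAD_CONST → push 3. Stack: [2, 3]
COMPARE_OP bool(<) → 2 vs 3 = True. Stack: [True]
POP_JUMP_IF_FALSE → pop True; no jump. Stack: []
LOAD_FAST_LOAD_FAST m,m → push 3,3. Stack: [3, 3]
BINARY_OP % → 3 % 3 = 0. Stack: [0]
STORE_FAST m → m=0. Stack: []
LOAD_FAST_LOAD_FAST m,a → push 0,31. Stack: [0, 31]
BINARY_OP // → 0 // 31 = 0. Stack: [0]
STORE_FAST m → m=0. Stack: []
LOAD_FAST i → push 2. Stack: [2]
LOAD_CONST → push 3. Stack: [2, 3]
BINARY_OP | → 2 | 3 = 3. Stack: [3]
STORE_FAST m → m=3. Stack: []
LOAD_FAST i → push 2. Stack: [2]
LOAD_CONST → push 1. Stack: [2, 1]
BINARY_OP + → 2 + 1 = 3. Stack: [3]
STORE_FAST i → i=3. Stack: []
LOAD_FAST i → push 3. Stack: [3]
LOAD_CONST → push 3. Stack: [3, 3]
COMPARE_OP bool(<) → 3 vs 3 = False. Stack: [False]
POP_JUMP_IF_FALSE → pop False; jump. Stack: []
LOAD_FAST m → push 3. Stack: [3]
RETURN_VALUE → return 3.

3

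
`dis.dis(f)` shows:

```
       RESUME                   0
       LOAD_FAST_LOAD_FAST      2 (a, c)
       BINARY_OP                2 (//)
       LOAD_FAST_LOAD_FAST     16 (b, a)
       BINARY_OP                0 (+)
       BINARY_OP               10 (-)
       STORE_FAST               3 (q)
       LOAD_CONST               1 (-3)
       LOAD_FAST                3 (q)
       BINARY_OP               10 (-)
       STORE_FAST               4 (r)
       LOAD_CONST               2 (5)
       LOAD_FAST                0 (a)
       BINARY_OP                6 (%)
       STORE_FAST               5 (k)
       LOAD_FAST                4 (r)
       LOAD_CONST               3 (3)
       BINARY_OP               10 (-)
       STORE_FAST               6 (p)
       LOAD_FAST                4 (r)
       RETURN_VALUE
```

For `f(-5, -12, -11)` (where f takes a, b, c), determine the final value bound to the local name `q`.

17

LOAD_FAST_LOAD_FAST a,c → push -5,-11. Stack: [-5, -11]
BINARY_OP // → -5 // -11 = 0. Stack: [0]
LOAD_FAST_LOAD_FAST b,a → push -12,-5. Stack: [0, -12, -5]
BINARY_OP + → -12 + -5 = -17. Stack: [0, -17]
BINARY_OP - → 0 - -17 = 17. Stack: [17]
STORE_FAST q → q=17. Stack: []
LOAD_CONST → push -3. Stack: [-3]
LOAD_FAST q → push 17. Stack: [-3, 17]
BINARY_OP - → -3 - 17 = -20. Stack: [-20]
STORE_FAST r → r=-20. Stack: []
LOAD_CONST → push 5. Stack: [5]
LOAD_FAST a → push -5. Stack: [5, -5]
BINARY_OP % → 5 % -5 = 0. Stack: [0]
STORE_FAST k → k=0. Stack: []
LOAD_FAST r → push -20. Stack: [-20]
LOAD_CONST → push 3. Stack: [-20, 3]
BINARY_OP - → -20 - 3 = -23. Stack: [-23]
STORE_FAST p → p=-23. Stack: []
LOAD_FAST r → push -20. Stack: [-20]
RETURN_VALUE → return -20.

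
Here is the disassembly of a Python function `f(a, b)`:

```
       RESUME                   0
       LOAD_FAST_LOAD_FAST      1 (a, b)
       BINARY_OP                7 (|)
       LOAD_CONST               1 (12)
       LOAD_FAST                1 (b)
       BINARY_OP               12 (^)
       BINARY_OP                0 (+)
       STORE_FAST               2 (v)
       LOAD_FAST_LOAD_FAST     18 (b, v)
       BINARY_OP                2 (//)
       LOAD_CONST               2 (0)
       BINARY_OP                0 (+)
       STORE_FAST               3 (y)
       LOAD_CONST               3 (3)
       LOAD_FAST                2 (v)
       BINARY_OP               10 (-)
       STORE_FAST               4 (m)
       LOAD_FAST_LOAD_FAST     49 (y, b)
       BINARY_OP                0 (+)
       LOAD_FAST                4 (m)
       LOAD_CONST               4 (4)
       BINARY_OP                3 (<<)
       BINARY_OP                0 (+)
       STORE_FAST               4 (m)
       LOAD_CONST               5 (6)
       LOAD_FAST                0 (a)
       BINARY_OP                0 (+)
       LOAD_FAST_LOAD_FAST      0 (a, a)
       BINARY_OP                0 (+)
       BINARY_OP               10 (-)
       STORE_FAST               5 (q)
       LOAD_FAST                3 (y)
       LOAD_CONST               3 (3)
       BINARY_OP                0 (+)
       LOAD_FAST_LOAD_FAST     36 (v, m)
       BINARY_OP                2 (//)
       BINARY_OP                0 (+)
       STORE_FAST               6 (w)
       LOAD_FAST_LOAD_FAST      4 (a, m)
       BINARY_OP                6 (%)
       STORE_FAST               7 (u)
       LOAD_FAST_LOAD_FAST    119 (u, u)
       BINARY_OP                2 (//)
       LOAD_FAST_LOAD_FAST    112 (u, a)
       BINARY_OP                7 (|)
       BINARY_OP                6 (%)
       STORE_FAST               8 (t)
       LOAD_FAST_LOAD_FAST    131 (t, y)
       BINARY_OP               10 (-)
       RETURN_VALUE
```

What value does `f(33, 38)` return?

-1176

LOAD_FAST_LOAD_FAST a,b → push 33,38. Stack: [33, 38]
BINARY_OP | → 33 | 38 = 39. Stack: [39]
LOAD_CONST → push 12. Stack: [39, 12]
LOAD_FAST b → push 38. Stack: [39, 12, 38]
BINARY_OP ^ → 12 ^ 38 = 42. Stack: [39, 42]
BINARY_OP + → 39 + 42 = 81. Stack: [81]
STORE_FAST v → v=81. Stack: []
LOAD_FAST_LOAD_FAST b,v → push 38,81. Stack: [38, 81]
BINARY_OP // → 38 // 81 = 0. Stack: [0]
LOAD_CONST → push 0. Stack: [0, 0]
BINARY_OP + → 0 + 0 = 0. Stack: [0]
STORE_FAST y → y=0. Stack: []
LOAD_CONST → push 3. Stack: [3]
LOAD_FAST v → push 81. Stack: [3, 81]
BINARY_OP - → 3 - 81 = -78. Stack: [-78]
STORE_FAST m → m=-78. Stack: []
LOAD_FAST_LOAD_FAST y,b → push 0,38. Stack: [0, 38]
BINARY_OP + → 0 + 38 = 38. Stack: [38]
LOAD_FAST m → push -78. Stack: [38, -78]
LOAD_CONST → push 4. Stack: [38, -78, 4]
BINARY_OP << → -78 << 4 = -1248. Stack: [38, -1248]
BINARY_OP + → 38 + -1248 = -1210. Stack: [-1210]
STORE_FAST m → m=-1210. Stack: []
LOAD_CONST → push 6. Stack: [6]
LOAD_FAST a → push 33. Stack: [6, 33]
BINARY_OP + → 6 + 33 = 39. Stack: [39]
LOAD_FAST_LOAD_FAST a,a → push 33,33. Stack: [39, 33, 33]
BINARY_OP + → 33 + 33 = 66. Stack: [39, 66]
BINARY_OP - → 39 - 66 = -27. Stack: [-27]
STORE_FAST q → q=-27. Stack: []
LOAD_FAST y → push 0. Stack: [0]
LOAD_CONST → push 3. Stack: [0, 3]
BINARY_OP + → 0 + 3 = 3. Stack: [3]
LOAD_FAST_LOAD_FAST v,m → push 81,-1210. Stack: [3, 81, -1210]
BINARY_OP // → 81 // -1210 = -1. Stack: [3, -1]
BINARY_OP + → 3 + -1 = 2. Stack: [2]
STORE_FAST w → w=2. Stack: []
LOAD_FAST_LOAD_FAST a,m → push 33,-1210. Stack: [33, -1210]
BINARY_OP % → 33 % -1210 = -1177. Stack: [-1177]
STORE_FAST u → u=-1177. Stack: []
LOAD_FAST_LOAD_FAST u,u → push -1177,-1177. Stack: [-1177, -1177]
BINARY_OP // → -1177 // -1177 = 1. Stack: [1]
LOAD_FAST_LOAD_FAST u,a → push -1177,33. Stack: [1, -1177, 33]
BINARY_OP | → -1177 | 33 = -1177. Stack: [1, -1177]
BINARY_OP % → 1 % -1177 = -1176. Stack: [-1176]
STORE_FAST t → t=-1176. Stack: []
LOAD_FAST_LOAD_FAST t,y → push -1176,0. Stack: [-1176, 0]
BINARY_OP - → -1176 - 0 = -1176. Stack: [-1176]
RETURN_VALUE → return -1176.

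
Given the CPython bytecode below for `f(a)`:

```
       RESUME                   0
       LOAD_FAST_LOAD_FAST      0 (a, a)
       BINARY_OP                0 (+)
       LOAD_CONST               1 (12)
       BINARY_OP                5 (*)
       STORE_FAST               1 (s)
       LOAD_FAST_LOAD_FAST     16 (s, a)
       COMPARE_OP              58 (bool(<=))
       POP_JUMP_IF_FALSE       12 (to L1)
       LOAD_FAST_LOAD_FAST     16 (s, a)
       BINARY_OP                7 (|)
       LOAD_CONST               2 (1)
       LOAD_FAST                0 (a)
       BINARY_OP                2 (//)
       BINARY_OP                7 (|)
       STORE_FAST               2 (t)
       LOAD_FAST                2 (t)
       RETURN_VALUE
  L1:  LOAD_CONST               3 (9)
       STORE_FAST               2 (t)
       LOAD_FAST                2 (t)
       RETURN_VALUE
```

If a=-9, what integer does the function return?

LOAD_FAST_LOAD_FAST a,a → push -9,-9. Stack: [-9, -9]
BINARY_OP + → -9 + -9 = -18. Stack: [-18]
LOAD_CONST → push 12. Stack: [-18, 12]
BINARY_OP * → -18 * 12 = -216. Stack: [-216]
STORE_FAST s → s=-216. Stack: []
LOAD_FAST_LOAD_FAST s,a → push -216,-9. Stack: [-216, -9]
COMPARE_OP bool(<=) → -216 vs -9 = True. Stack: [True]
POP_JUMP_IF_FALSE → pop True; no jump. Stack: []
LOAD_FAST_LOAD_FAST s,a → push -216,-9. Stack: [-216, -9]
BINARY_OP | → -216 | -9 = -1. Stack: [-1]
LOAD_CONST → push 1. Stack: [-1, 1]
LOAD_FAST a → push -9. Stack: [-1, 1, -9]
BINARY_OP // → 1 // -9 = -1. Stack: [-1, -1]
BINARY_OP | → -1 | -1 = -1. Stack: [-1]
STORE_FAST t → t=-1. Stack: []
LOAD_FAST t → push -1. Stack: [-1]
RETURN_VALUE → return -1.

-1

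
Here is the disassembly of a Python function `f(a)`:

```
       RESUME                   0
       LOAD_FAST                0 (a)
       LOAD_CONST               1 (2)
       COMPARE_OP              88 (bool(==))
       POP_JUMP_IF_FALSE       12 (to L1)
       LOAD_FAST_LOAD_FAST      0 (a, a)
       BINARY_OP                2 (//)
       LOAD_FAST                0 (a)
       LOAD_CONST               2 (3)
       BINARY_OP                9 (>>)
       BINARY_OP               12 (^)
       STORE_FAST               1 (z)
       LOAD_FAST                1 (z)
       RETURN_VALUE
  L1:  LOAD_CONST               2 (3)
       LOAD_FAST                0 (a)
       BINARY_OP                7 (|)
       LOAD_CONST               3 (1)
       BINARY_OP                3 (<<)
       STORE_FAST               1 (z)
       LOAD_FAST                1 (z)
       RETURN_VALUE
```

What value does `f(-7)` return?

LOAD_FAST a → push -7. Stack: [-7]
LOAD_CONST → push 2. Stack: [-7, 2]
COMPARE_OP bool(==) → -7 vs 2 = False. Stack: [False]
POP_JUMP_IF_FALSE → pop False; jump. Stack: []
LOAD_CONST → push 3. Stack: [3]
LOAD_FAST a → push -7. Stack: [3, -7]
BINARY_OP | → 3 | -7 = -5. Stack: [-5]
LOAD_CONST → push 1. Stack: [-5, 1]
BINARY_OP << → -5 << 1 = -10. Stack: [-10]
STORE_FAST z → z=-10. Stack: []
LOAD_FAST z → push -10. Stack: [-10]
RETURN_VALUE → return -10.

-10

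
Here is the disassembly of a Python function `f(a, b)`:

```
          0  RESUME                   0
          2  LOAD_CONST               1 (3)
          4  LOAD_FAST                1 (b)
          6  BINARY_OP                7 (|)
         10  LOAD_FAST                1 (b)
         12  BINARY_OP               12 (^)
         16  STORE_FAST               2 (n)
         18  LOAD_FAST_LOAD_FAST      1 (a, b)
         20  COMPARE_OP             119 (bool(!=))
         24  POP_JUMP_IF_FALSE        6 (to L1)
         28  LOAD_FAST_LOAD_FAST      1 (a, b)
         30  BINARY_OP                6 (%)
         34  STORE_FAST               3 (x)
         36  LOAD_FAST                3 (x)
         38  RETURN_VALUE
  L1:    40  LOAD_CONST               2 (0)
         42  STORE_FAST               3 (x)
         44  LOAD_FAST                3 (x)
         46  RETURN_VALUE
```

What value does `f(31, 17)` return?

LOAD_CONST → push 3. Stack: [3]
LOAD_FAST b → push 17. Stack: [3, 17]
BINARY_OP | → 3 | 17 = 19. Stack: [19]
LOAD_FAST b → push 17. Stack: [19, 17]
BINARY_OP ^ → 19 ^ 17 = 2. Stack: [2]
STORE_FAST n → n=2. Stack: []
LOAD_FAST_LOAD_FAST a,b → push 31,17. Stack: [31, 17]
COMPARE_OP bool(!=) → 31 vs 17 = True. Stack: [True]
POP_JUMP_IF_FALSE → pop True; no jump. Stack: []
LOAD_FAST_LOAD_FAST a,b → push 31,17. Stack: [31, 17]
BINARY_OP % → 31 % 17 = 14. Stack: [14]
STORE_FAST x → x=14. Stack: []
LOAD_FAST x → push 14. Stack: [14]
RETURN_VALUE → return 14.

14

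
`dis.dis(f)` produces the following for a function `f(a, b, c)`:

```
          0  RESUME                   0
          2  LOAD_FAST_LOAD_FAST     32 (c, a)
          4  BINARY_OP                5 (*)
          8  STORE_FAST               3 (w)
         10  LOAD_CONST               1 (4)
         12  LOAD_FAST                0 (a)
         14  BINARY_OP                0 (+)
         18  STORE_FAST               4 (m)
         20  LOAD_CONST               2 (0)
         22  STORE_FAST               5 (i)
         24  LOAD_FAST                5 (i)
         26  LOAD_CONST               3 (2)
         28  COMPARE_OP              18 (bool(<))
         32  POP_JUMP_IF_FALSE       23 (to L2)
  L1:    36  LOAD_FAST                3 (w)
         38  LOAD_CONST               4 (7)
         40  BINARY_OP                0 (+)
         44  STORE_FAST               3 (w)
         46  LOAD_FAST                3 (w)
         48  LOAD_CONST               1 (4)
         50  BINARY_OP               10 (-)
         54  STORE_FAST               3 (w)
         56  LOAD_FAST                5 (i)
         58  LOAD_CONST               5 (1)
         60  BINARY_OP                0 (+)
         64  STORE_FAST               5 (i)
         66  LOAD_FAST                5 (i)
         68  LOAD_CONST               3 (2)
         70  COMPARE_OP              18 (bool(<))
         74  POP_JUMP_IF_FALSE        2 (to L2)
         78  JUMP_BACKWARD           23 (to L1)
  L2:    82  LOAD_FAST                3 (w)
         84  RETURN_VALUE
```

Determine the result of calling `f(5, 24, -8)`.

LOAD_FAST_LOAD_FAST c,a → push -8,5. Stack: [-8, 5]
BINARY_OP * → -8 * 5 = -40. Stack: [-40]
STORE_FAST w → w=-40. Stack: []
LOAD_CONST → push 4. Stack: [4]
LOAD_FAST a → push 5. Stack: [4, 5]
BINARY_OP + → 4 + 5 = 9. Stack: [9]
STORE_FAST m → m=9. Stack: []
LOAD_CONST → push 0. Stack: [0]
STORE_FAST i → i=0. Stack: []
LOAD_FAST i → push 0. Stack: [0]
LOAD_CONST → push 2. Stack: [0, 2]
COMPARE_OP bool(<) → 0 vs 2 = True. Stack: [True]
POP_JUMP_IF_FALSE → pop True; no jump. Stack: []
LOAD_FAST w → push -40. Stack: [-40]
LOAD_CONST → push 7. Stack: [-40, 7]
BINARY_OP + → -40 + 7 = -33. Stack: [-33]
STORE_FAST w → w=-33. Stack: []
LOAD_FAST w → push -33. Stack: [-33]
LOAD_CONST → push 4. Stack: [-33, 4]
BINARY_OP - → -33 - 4 = -37. Stack: [-37]
STORE_FAST w → w=-37. Stack: []
LOAD_FAST i → push 0. Stack: [0]
LOAD_CONST → push 1. Stack: [0, 1]
BINARY_OP + → 0 + 1 = 1. Stack: [1]
STORE_FAST i → i=1. Stack: []
LOAD_FAST i → push 1. Stack: [1]
LOAD_CONST → push 2. Stack: [1, 2]
COMPARE_OP bool(<) → 1 vs 2 = True. Stack: [True]
POP_JUMP_IF_FALSE → pop True; no jump. Stack: []
LOAD_FAST w → push -37. Stack: [-37]
LOAD_CONST → push 7. Stack: [-37, 7]
BINARY_OP + → -37 + 7 = -30. Stack: [-30]
STORE_FAST w → w=-30. Stack: []
LOAD_FAST w → push -30. Stack: [-30]
LOAD_CONST → push 4. Stack: [-30, 4]
BINARY_OP - → -30 - 4 = -34. Stack: [-34]
STORE_FAST w → w=-34. Stack: []
LOAD_FAST i → push 1. Stack: [1]
LOAD_CONST → push 1. Stack: [1, 1]
BINARY_OP + → 1 + 1 = 2. Stack: [2]
STORE_FAST i → i=2. Stack: []
LOAD_FAST i → push 2. Stack: [2]
LOAD_CONST → push 2. Stack: [2, 2]
COMPARE_OP bool(<) → 2 vs 2 = False. Stack: [False]
POP_JUMP_IF_FALSE → pop False; jump. Stack: []
LOAD_FAST w → push -34. Stack: [-34]
RETURN_VALUE → return -34.

-34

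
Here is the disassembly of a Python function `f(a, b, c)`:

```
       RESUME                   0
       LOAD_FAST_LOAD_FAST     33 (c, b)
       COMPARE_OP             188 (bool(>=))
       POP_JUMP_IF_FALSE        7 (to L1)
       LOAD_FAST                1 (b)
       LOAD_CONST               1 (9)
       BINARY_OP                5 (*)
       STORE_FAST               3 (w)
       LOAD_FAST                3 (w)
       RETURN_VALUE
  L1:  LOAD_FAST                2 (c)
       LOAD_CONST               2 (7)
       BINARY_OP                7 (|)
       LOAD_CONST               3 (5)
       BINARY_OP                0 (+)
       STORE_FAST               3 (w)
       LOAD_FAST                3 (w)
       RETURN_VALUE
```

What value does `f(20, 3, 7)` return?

LOAD_FAST_LOAD_FAST c,b → push 7,3. Stack: [7, 3]
COMPARE_OP bool(>=) → 7 vs 3 = True. Stack: [True]
POP_JUMP_IF_FALSE → pop True; no jump. Stack: []
LOAD_FAST b → push 3. Stack: [3]
LOAD_CONST → push 9. Stack: [3, 9]
BINARY_OP * → 3 * 9 = 27. Stack: [27]
STORE_FAST w → w=27. Stack: []
LOAD_FAST w → push 27. Stack: [27]
RETURN_VALUE → return 27.

27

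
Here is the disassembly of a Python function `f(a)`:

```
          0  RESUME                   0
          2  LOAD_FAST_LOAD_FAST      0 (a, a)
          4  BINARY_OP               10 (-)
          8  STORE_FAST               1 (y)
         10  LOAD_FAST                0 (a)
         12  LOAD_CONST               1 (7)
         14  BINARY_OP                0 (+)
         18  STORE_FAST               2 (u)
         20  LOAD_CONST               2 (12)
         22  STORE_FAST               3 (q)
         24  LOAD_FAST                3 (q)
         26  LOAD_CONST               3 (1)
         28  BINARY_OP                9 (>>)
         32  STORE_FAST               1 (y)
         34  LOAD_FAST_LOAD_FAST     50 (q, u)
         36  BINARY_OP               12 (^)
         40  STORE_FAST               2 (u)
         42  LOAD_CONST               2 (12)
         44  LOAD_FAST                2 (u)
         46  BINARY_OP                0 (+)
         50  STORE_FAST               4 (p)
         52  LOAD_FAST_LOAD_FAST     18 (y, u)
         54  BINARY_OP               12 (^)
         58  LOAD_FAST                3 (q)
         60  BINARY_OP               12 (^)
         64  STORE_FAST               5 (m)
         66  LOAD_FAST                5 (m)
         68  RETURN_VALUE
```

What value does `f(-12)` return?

LOAD_FAST_LOAD_FAST a,a → push -12,-12. Stack: [-12, -12]
BINARY_OP - → -12 - -12 = 0. Stack: [0]
STORE_FAST y → y=0. Stack: []
LOAD_FAST a → push -12. Stack: [-12]
LOAD_CONST → push 7. Stack: [-12, 7]
BINARY_OP + → -12 + 7 = -5. Stack: [-5]
STORE_FAST u → u=-5. Stack: []
LOAD_CONST → push 12. Stack: [12]
STORE_FAST q → q=12. Stack: []
LOAD_FAST q → push 12. Stack: [12]
LOAD_CONST → push 1. Stack: [12, 1]
BINARY_OP >> → 12 >> 1 = 6. Stack: [6]
STORE_FAST y → y=6. Stack: []
LOAD_FAST_LOAD_FAST q,u → push 12,-5. Stack: [12, -5]
BINARY_OP ^ → 12 ^ -5 = -9. Stack: [-9]
STORE_FAST u → u=-9. Stack: []
LOAD_CONST → push 12. Stack: [12]
LOAD_FAST u → push -9. Stack: [12, -9]
BINARY_OP + → 12 + -9 = 3. Stack: [3]
STORE_FAST p → p=3. Stack: []
LOAD_FAST_LOAD_FAST y,u → push 6,-9. Stack: [6, -9]
BINARY_OP ^ → 6 ^ -9 = -15. Stack: [-15]
LOAD_FAST q → push 12. Stack: [-15, 12]
BINARY_OP ^ → -15 ^ 12 = -3. Stack: [-3]
STORE_FAST m → m=-3. Stack: []
LOAD_FAST m → push -3. Stack: [-3]
RETURN_VALUE → return -3.

-3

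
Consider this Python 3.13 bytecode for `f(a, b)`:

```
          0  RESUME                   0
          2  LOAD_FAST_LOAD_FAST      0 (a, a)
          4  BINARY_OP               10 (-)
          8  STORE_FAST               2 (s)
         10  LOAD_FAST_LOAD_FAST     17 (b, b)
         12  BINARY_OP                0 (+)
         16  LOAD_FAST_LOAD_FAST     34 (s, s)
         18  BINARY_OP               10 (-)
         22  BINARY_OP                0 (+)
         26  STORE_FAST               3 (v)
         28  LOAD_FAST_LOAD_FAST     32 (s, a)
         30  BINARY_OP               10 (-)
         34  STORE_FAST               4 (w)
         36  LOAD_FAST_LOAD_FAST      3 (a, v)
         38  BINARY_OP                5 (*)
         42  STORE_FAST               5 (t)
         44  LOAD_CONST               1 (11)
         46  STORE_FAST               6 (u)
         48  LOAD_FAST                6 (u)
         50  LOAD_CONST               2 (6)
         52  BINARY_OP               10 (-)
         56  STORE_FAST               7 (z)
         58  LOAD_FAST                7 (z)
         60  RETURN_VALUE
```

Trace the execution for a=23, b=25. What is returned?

5

LOAD_FAST_LOAD_FAST a,a → push 23,23. Stack: [23, 23]
BINARY_OP - → 23 - 23 = 0. Stack: [0]
STORE_FAST s → s=0. Stack: []
LOAD_FAST_LOAD_FAST b,b → push 25,25. Stack: [25, 25]
BINARY_OP + → 25 + 25 = 50. Stack: [50]
LOAD_FAST_LOAD_FAST s,s → push 0,0. Stack: [50, 0, 0]
BINARY_OP - → 0 - 0 = 0. Stack: [50, 0]
BINARY_OP + → 50 + 0 = 50. Stack: [50]
STORE_FAST v → v=50. Stack: []
LOAD_FAST_LOAD_FAST s,a → push 0,23. Stack: [0, 23]
BINARY_OP - → 0 - 23 = -23. Stack: [-23]
STORE_FAST w → w=-23. Stack: []
LOAD_FAST_LOAD_FAST a,v → push 23,50. Stack: [23, 50]
BINARY_OP * → 23 * 50 = 1150. Stack: [1150]
STORE_FAST t → t=1150. Stack: []
LOAD_CONST → push 11. Stack: [11]
STORE_FAST u → u=11. Stack: []
LOAD_FAST u → push 11. Stack: [11]
LOAD_CONST → push 6. Stack: [11, 6]
BINARY_OP - → 11 - 6 = 5. Stack: [5]
STORE_FAST z → z=5. Stack: []
LOAD_FAST z → push 5. Stack: [5]
RETURN_VALUE → return 5.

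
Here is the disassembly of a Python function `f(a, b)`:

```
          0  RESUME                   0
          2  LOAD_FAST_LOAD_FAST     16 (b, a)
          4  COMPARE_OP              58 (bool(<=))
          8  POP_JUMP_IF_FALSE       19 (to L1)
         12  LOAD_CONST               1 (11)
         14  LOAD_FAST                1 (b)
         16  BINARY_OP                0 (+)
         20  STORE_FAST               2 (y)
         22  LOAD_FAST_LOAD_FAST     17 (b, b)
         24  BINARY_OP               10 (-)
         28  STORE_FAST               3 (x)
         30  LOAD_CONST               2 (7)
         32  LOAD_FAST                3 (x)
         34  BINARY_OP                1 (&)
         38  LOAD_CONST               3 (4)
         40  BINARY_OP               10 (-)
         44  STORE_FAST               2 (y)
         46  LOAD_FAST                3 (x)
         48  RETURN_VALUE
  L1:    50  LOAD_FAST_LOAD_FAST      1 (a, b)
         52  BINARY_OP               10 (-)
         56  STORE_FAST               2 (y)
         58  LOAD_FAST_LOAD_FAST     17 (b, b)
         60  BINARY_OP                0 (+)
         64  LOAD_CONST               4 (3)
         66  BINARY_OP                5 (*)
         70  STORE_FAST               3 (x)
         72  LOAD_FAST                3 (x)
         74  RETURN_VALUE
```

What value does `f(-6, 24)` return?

LOAD_FAST_LOAD_FAST b,a → push 24,-6. Stack: [24, -6]
COMPARE_OP bool(<=) → 24 vs -6 = False. Stack: [False]
POP_JUMP_IF_FALSE → pop False; jump. Stack: []
LOAD_FAST_LOAD_FAST a,b → push -6,24. Stack: [-6, 24]
BINARY_OP - → -6 - 24 = -30. Stack: [-30]
STORE_FAST y → y=-30. Stack: []
LOAD_FAST_LOAD_FAST b,b → push 24,24. Stack: [24, 24]
BINARY_OP + → 24 + 24 = 48. Stack: [48]
LOAD_CONST → push 3. Stack: [48, 3]
BINARY_OP * → 48 * 3 = 144. Stack: [144]
STORE_FAST x → x=144. Stack: []
LOAD_FAST x → push 144. Stack: [144]
RETURN_VALUE → return 144.

144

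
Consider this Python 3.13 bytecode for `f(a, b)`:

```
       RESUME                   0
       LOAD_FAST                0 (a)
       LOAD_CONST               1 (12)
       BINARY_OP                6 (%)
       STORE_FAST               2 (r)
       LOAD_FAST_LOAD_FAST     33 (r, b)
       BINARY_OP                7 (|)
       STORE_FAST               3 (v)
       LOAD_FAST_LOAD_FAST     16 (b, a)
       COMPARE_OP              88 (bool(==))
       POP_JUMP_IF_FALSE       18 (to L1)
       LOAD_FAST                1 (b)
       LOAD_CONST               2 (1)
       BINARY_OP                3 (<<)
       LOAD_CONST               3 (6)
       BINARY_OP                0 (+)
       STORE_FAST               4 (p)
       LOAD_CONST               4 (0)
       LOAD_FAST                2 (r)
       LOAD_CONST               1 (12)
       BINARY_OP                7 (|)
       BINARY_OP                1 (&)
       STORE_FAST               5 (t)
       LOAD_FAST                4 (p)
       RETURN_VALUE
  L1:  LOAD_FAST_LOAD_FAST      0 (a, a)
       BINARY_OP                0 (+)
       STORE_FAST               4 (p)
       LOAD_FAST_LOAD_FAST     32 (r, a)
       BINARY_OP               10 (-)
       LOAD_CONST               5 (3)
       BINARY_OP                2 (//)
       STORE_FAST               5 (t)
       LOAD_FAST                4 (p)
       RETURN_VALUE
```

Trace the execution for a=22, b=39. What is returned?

44

LOAD_FAST a → push 22. Stack: [22]
LOAD_CONST → push 12. Stack: [22, 12]
BINARY_OP % → 22 % 12 = 10. Stack: [10]
STORE_FAST r → r=10. Stack: []
LOAD_FAST_LOAD_FAST r,b → push 10,39. Stack: [10, 39]
BINARY_OP | → 10 | 39 = 47. Stack: [47]
STORE_FAST v → v=47. Stack: []
LOAD_FAST_LOAD_FAST b,a → push 39,22. Stack: [39, 22]
COMPARE_OP bool(==) → 39 vs 22 = False. Stack: [False]
POP_JUMP_IF_FALSE → pop False; jump. Stack: []
LOAD_FAST_LOAD_FAST a,a → push 22,22. Stack: [22, 22]
BINARY_OP + → 22 + 22 = 44. Stack: [44]
STORE_FAST p → p=44. Stack: []
LOAD_FAST_LOAD_FAST r,a → push 10,22. Stack: [10, 22]
BINARY_OP - → 10 - 22 = -12. Stack: [-12]
LOAD_CONST → push 3. Stack: [-12, 3]
BINARY_OP // → -12 // 3 = -4. Stack: [-4]
STORE_FAST t → t=-4. Stack: []
LOAD_FAST p → push 44. Stack: [44]
RETURN_VALUE → return 44.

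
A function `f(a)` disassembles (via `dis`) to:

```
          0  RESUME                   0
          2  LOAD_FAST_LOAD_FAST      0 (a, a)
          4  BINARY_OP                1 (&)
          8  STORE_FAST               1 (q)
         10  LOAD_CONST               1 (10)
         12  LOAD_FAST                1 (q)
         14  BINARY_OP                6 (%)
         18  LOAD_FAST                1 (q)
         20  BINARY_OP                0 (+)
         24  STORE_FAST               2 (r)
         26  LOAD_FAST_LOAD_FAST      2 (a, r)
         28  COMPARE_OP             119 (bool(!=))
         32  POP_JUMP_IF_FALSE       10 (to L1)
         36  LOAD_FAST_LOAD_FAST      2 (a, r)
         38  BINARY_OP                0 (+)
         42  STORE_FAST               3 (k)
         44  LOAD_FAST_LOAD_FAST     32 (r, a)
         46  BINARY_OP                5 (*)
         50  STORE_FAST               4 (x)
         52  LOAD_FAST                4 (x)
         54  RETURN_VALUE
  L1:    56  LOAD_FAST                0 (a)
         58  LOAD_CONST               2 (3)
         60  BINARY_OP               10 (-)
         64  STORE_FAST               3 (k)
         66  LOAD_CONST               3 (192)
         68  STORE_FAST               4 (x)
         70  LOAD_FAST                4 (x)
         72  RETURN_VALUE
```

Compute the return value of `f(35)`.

LOAD_FAST_LOAD_FAST a,a → push 35,35. Stack: [35, 35]
BINARY_OP & → 35 & 35 = 35. Stack: [35]
STORE_FAST q → q=35. Stack: []
LOAD_CONST → push 10. Stack: [10]
LOAD_FAST q → push 35. Stack: [10, 35]
BINARY_OP % → 10 % 35 = 10. Stack: [10]
LOAD_FAST q → push 35. Stack: [10, 35]
BINARY_OP + → 10 + 35 = 45. Stack: [45]
STORE_FAST r → r=45. Stack: []
LOAD_FAST_LOAD_FAST a,r → push 35,45. Stack: [35, 45]
COMPARE_OP bool(!=) → 35 vs 45 = True. Stack: [True]
POP_JUMP_IF_FALSE → pop True; no jump. Stack: []
LOAD_FAST_LOAD_FAST a,r → push 35,45. Stack: [35, 45]
BINARY_OP + → 35 + 45 = 80. Stack: [80]
STORE_FAST k → k=80. Stack: []
LOAD_FAST_LOAD_FAST r,a → push 45,35. Stack: [45, 35]
BINARY_OP * → 45 * 35 = 1575. Stack: [1575]
STORE_FAST x → x=1575. Stack: []
LOAD_FAST x → push 1575. Stack: [1575]
RETURN_VALUE → return 1575.

1575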